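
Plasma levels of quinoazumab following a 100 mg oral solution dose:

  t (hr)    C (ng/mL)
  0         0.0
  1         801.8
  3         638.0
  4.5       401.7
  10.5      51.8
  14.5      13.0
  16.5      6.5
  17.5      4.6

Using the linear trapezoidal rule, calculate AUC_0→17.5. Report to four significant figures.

AUC = 4136 ng/mL·hr

Trapezoidal AUC_0→17.5:
  [0→1]: (0.0+801.8)/2 × 1 = 400.9
  [1→3]: (801.8+638.0)/2 × 2 = 1439.8
  [3→4.5]: (638.0+401.7)/2 × 1.5 = 779.775
  [4.5→10.5]: (401.7+51.8)/2 × 6 = 1360.5
  [10.5→14.5]: (51.8+13.0)/2 × 4 = 129.6
  [14.5→16.5]: (13.0+6.5)/2 × 2 = 19.5
  [16.5→17.5]: (6.5+4.6)/2 × 1 = 5.55
  Sum = 4135.625 ng/mL·hr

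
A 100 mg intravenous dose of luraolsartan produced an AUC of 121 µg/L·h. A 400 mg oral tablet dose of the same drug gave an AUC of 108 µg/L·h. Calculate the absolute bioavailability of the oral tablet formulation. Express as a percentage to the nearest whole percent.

F = (AUC_ev / D_ev) / (AUC_iv / D_iv)
  = (108/400) / (121/100)
  = 0.27 / 1.21 = 0.2231
  = 22.31%

F = 22%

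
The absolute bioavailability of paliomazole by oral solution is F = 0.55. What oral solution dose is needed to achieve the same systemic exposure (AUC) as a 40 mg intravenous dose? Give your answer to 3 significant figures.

D_oral = 72.7 mg

For equal systemic exposure: F × D_ev = D_iv
D_ev = D_iv / F = 40 / 0.55 = 72.7273 mg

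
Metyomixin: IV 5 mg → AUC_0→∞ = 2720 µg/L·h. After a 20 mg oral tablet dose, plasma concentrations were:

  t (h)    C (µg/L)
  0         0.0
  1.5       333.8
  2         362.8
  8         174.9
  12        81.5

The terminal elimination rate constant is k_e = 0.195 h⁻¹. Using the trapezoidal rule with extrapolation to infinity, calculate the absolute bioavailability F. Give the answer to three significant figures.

Trapezoidal AUC_0→12 (oral tablet):
  [0→1.5]: (0.0+333.8)/2 × 1.5 = 250.35
  [1.5→2]: (333.8+362.8)/2 × 0.5 = 174.15
  [2→8]: (362.8+174.9)/2 × 6 = 1613.1
  [8→12]: (174.9+81.5)/2 × 4 = 512.8
  Sum = 2550.4 µg/L·h
Tail: C_last/k_e = 81.5/0.195 = 417.949
AUC_0→∞ (oral tablet) = 2550.4 + 417.949 = 2968.349 µg/L·h
F = (AUC_ev/D_ev)/(AUC_iv/D_iv) = (2968.349/20)/(2720/5) = 148.41745/544 = 0.2728

F = 0.273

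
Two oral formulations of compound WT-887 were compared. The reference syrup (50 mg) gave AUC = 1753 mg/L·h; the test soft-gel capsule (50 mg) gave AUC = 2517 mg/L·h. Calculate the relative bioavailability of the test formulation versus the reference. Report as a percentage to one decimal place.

F_rel = 143.6%

F_rel = (AUC_test/D_test) / (AUC_ref/D_ref)
      = (2517/50) / (1753/50)
      = 50.34 / 35.06 = 1.4358 = 143.58%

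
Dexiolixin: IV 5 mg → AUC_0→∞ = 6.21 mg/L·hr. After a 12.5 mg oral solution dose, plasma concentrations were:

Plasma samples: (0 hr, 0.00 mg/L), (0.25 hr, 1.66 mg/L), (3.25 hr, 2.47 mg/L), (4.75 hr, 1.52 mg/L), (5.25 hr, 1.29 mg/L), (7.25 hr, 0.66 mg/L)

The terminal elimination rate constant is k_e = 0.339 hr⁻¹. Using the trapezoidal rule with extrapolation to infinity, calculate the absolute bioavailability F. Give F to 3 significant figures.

Trapezoidal AUC_0→7.25 (oral solution):
  [0→0.25]: (0.00+1.66)/2 × 0.25 = 0.2075
  [0.25→3.25]: (1.66+2.47)/2 × 3 = 6.195
  [3.25→4.75]: (2.47+1.52)/2 × 1.5 = 2.9925
  [4.75→5.25]: (1.52+1.29)/2 × 0.5 = 0.7025
  [5.25→7.25]: (1.29+0.66)/2 × 2 = 1.95
  Sum = 12.0475 mg/L·hr
Tail: C_last/k_e = 0.66/0.339 = 1.947
AUC_0→∞ (oral solution) = 12.0475 + 1.947 = 13.9945 mg/L·hr
F = (AUC_ev/D_ev)/(AUC_iv/D_iv) = (13.9945/12.5)/(6.21/5) = 1.11956/1.242 = 0.9014

F = 0.901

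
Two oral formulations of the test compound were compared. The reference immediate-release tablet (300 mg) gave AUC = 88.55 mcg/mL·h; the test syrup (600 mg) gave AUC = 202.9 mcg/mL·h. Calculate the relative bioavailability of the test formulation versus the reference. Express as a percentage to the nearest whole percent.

F_rel = 115%

F_rel = (AUC_test/D_test) / (AUC_ref/D_ref)
      = (202.9/600) / (88.55/300)
      = 0.338167 / 0.295167 = 1.1457 = 114.57%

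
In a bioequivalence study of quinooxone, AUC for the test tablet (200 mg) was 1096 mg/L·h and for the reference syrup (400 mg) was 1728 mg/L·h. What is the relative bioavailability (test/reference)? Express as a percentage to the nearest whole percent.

F_rel = (AUC_test/D_test) / (AUC_ref/D_ref)
      = (1096/200) / (1728/400)
      = 5.48 / 4.32 = 1.2685 = 126.85%

F_rel = 127%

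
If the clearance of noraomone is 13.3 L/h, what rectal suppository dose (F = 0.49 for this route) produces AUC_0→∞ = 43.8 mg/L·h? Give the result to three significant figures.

Dose = CL × AUC_0→∞ / F
     = 13.3 × 43.8 / 0.49 = 1188.86 mg

Dose = 1190 mg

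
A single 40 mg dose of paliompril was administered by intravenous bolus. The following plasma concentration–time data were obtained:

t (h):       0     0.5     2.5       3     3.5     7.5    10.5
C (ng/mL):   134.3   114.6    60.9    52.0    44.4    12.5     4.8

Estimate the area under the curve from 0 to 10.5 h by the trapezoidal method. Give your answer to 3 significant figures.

AUC = 430 ng/mL·h

Trapezoidal AUC_0→10.5:
  [0→0.5]: (134.3+114.6)/2 × 0.5 = 62.225
  [0.5→2.5]: (114.6+60.9)/2 × 2 = 175.5
  [2.5→3]: (60.9+52.0)/2 × 0.5 = 28.225
  [3→3.5]: (52.0+44.4)/2 × 0.5 = 24.1
  [3.5→7.5]: (44.4+12.5)/2 × 4 = 113.8
  [7.5→10.5]: (12.5+4.8)/2 × 3 = 25.95
  Sum = 429.8 ng/mL·h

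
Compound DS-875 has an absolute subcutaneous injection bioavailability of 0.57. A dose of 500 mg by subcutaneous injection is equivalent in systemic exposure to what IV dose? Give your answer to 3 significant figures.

Systemic exposure from an extravascular dose = F × D_ev, so the equivalent IV dose is F × D_ev.
D_iv = F × D_ev = 0.57 × 500 = 285 mg

D_iv = 285 mg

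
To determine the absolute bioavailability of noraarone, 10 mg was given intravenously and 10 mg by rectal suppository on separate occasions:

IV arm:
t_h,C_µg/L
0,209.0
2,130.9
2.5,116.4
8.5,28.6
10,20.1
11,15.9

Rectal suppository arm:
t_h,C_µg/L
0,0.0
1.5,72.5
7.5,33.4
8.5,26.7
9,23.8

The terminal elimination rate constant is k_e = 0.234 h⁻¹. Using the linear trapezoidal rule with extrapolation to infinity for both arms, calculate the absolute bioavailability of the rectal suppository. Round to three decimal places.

Trapezoidal AUC_0→11 (IV):
  [0→2]: (209.0+130.9)/2 × 2 = 339.9
  [2→2.5]: (130.9+116.4)/2 × 0.5 = 61.825
  [2.5→8.5]: (116.4+28.6)/2 × 6 = 435.0
  [8.5→10]: (28.6+20.1)/2 × 1.5 = 36.525
  [10→11]: (20.1+15.9)/2 × 1 = 18.0
  Sum = 891.25 µg/L·h
IV tail: 15.9/0.234 = 67.949; AUC_iv,0→∞ = 891.25 + 67.949 = 959.199 µg/L·h
Trapezoidal AUC_0→9 (rectal suppository):
  [0→1.5]: (0.0+72.5)/2 × 1.5 = 54.375
  [1.5→7.5]: (72.5+33.4)/2 × 6 = 317.7
  [7.5→8.5]: (33.4+26.7)/2 × 1 = 30.05
  [8.5→9]: (26.7+23.8)/2 × 0.5 = 12.625
  Sum = 414.75 µg/L·h
rectal suppository tail: 23.8/0.234 = 101.709; AUC_ev,0→∞ = 414.75 + 101.709 = 516.459 µg/L·h
F = (AUC_ev/D_ev)/(AUC_iv/D_iv) = (516.459/10)/(959.199/10) = 51.6459/95.9199 = 0.5384

F = 0.538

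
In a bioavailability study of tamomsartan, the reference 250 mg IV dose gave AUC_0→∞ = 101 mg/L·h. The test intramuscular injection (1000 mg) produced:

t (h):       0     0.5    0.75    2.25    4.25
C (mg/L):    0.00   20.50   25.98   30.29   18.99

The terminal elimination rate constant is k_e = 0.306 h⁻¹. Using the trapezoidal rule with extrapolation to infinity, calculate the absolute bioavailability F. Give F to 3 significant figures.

F = 0.407

Trapezoidal AUC_0→4.25 (intramuscular injection):
  [0→0.5]: (0.00+20.50)/2 × 0.5 = 5.125
  [0.5→0.75]: (20.50+25.98)/2 × 0.25 = 5.81
  [0.75→2.25]: (25.98+30.29)/2 × 1.5 = 42.2025
  [2.25→4.25]: (30.29+18.99)/2 × 2 = 49.28
  Sum = 102.4175 mg/L·h
Tail: C_last/k_e = 18.99/0.306 = 62.059
AUC_0→∞ (intramuscular injection) = 102.4175 + 62.059 = 164.4765 mg/L·h
F = (AUC_ev/D_ev)/(AUC_iv/D_iv) = (164.4765/1000)/(101/250) = 0.1644765/0.404 = 0.4071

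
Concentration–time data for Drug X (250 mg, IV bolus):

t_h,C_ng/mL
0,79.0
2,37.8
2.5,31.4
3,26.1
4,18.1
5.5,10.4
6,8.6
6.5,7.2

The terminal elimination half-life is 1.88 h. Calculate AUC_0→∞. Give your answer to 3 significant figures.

AUC = 220 ng/mL·h

Trapezoidal AUC_0→6.5:
  [0→2]: (79.0+37.8)/2 × 2 = 116.8
  [2→2.5]: (37.8+31.4)/2 × 0.5 = 17.3
  [2.5→3]: (31.4+26.1)/2 × 0.5 = 14.375
  [3→4]: (26.1+18.1)/2 × 1 = 22.1
  [4→5.5]: (18.1+10.4)/2 × 1.5 = 21.375
  [5.5→6]: (10.4+8.6)/2 × 0.5 = 4.75
  [6→6.5]: (8.6+7.2)/2 × 0.5 = 3.95
  Sum = 200.65 ng/mL·h
k_e = ln2 / t½ = 0.693147 / 1.88 = 0.3687 h^-1
Extrapolated tail: C_last / k_e = 7.2 / 0.3687 = 19.528
AUC_0→∞ = 200.65 + 19.528 = 220.178 ng/mL·h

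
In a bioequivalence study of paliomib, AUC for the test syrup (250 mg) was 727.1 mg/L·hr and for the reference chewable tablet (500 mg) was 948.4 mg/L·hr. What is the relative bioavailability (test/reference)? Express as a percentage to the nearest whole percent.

F_rel = (AUC_test/D_test) / (AUC_ref/D_ref)
      = (727.1/250) / (948.4/500)
      = 2.9084 / 1.8968 = 1.5333 = 153.33%

F_rel = 153%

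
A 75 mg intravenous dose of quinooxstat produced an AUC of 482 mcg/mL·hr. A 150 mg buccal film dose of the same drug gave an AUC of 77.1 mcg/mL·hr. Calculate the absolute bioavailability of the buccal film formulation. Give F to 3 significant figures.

F = 0.0800

F = (AUC_ev / D_ev) / (AUC_iv / D_iv)
  = (77.1/150) / (482/75)
  = 0.514 / 6.42667 = 0.0800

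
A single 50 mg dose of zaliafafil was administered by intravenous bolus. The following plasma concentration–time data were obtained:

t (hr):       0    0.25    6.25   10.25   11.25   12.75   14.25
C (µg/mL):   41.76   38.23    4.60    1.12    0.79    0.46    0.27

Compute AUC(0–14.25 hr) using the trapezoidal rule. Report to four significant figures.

AUC = 152.4 µg/mL·hr

Trapezoidal AUC_0→14.25:
  [0→0.25]: (41.76+38.23)/2 × 0.25 = 9.99875
  [0.25→6.25]: (38.23+4.60)/2 × 6 = 128.49
  [6.25→10.25]: (4.60+1.12)/2 × 4 = 11.44
  [10.25→11.25]: (1.12+0.79)/2 × 1 = 0.955
  [11.25→12.75]: (0.79+0.46)/2 × 1.5 = 0.9375
  [12.75→14.25]: (0.46+0.27)/2 × 1.5 = 0.5475
  Sum = 152.36875 µg/mL·hr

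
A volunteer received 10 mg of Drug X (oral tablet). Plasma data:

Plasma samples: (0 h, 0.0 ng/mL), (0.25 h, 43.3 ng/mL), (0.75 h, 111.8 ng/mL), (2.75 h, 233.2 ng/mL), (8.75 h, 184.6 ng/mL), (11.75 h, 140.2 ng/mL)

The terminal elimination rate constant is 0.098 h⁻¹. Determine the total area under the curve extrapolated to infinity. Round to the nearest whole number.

AUC = 3560 ng/mL·h

Trapezoidal AUC_0→11.75:
  [0→0.25]: (0.0+43.3)/2 × 0.25 = 5.4125
  [0.25→0.75]: (43.3+111.8)/2 × 0.5 = 38.775
  [0.75→2.75]: (111.8+233.2)/2 × 2 = 345.0
  [2.75→8.75]: (233.2+184.6)/2 × 6 = 1253.4
  [8.75→11.75]: (184.6+140.2)/2 × 3 = 487.2
  Sum = 2129.7875 ng/mL·h
Extrapolated tail: C_last / k_e = 140.2 / 0.098 = 1430.612
AUC_0→∞ = 2129.7875 + 1430.612 = 3560.3995 ng/mL·h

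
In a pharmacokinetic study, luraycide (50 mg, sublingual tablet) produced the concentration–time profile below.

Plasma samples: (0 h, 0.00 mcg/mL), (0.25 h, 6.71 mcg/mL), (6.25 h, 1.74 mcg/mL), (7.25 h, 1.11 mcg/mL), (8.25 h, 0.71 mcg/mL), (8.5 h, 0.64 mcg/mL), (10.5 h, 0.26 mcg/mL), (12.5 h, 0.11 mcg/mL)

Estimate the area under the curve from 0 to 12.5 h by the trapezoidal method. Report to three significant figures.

AUC = 30.0 mcg/mL·h

Trapezoidal AUC_0→12.5:
  [0→0.25]: (0.00+6.71)/2 × 0.25 = 0.83875
  [0.25→6.25]: (6.71+1.74)/2 × 6 = 25.35
  [6.25→7.25]: (1.74+1.11)/2 × 1 = 1.425
  [7.25→8.25]: (1.11+0.71)/2 × 1 = 0.91
  [8.25→8.5]: (0.71+0.64)/2 × 0.25 = 0.16875
  [8.5→10.5]: (0.64+0.26)/2 × 2 = 0.9
  [10.5→12.5]: (0.26+0.11)/2 × 2 = 0.37
  Sum = 29.9625 mcg/mL·h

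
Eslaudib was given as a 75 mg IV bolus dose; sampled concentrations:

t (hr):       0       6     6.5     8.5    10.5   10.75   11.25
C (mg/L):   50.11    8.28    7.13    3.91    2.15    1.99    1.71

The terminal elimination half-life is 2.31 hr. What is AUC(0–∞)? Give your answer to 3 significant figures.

Trapezoidal AUC_0→11.25:
  [0→6]: (50.11+8.28)/2 × 6 = 175.17
  [6→6.5]: (8.28+7.13)/2 × 0.5 = 3.8525
  [6.5→8.5]: (7.13+3.91)/2 × 2 = 11.04
  [8.5→10.5]: (3.91+2.15)/2 × 2 = 6.06
  [10.5→10.75]: (2.15+1.99)/2 × 0.25 = 0.5175
  [10.75→11.25]: (1.99+1.71)/2 × 0.5 = 0.925
  Sum = 197.565 mg/L·hr
k_e = ln2 / t½ = 0.693147 / 2.31 = 0.3001 hr^-1
Extrapolated tail: C_last / k_e = 1.71 / 0.3001 = 5.698
AUC_0→∞ = 197.565 + 5.698 = 203.263 mg/L·hr

AUC = 203 mg/L·hr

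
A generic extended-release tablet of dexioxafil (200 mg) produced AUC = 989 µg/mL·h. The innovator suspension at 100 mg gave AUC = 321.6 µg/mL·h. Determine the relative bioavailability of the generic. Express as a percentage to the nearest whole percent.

F_rel = (AUC_test/D_test) / (AUC_ref/D_ref)
      = (989/200) / (321.6/100)
      = 4.945 / 3.216 = 1.5376 = 153.76%

F_rel = 154%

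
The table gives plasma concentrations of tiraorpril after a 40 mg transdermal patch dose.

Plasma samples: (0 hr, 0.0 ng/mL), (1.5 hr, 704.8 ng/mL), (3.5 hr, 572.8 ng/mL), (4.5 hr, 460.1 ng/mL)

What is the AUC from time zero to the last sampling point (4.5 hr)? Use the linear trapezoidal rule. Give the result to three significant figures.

AUC = 2320 ng/mL·hr

Trapezoidal AUC_0→4.5:
  [0→1.5]: (0.0+704.8)/2 × 1.5 = 528.6
  [1.5→3.5]: (704.8+572.8)/2 × 2 = 1277.6
  [3.5→4.5]: (572.8+460.1)/2 × 1 = 516.45
  Sum = 2322.65 ng/mL·hr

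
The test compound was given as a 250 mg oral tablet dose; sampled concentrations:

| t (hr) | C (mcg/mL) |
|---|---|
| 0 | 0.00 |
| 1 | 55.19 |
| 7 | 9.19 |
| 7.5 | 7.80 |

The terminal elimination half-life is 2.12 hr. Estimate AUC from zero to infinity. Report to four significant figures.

AUC = 248.8 mcg/mL·hr

Trapezoidal AUC_0→7.5:
  [0→1]: (0.00+55.19)/2 × 1 = 27.595
  [1→7]: (55.19+9.19)/2 × 6 = 193.14
  [7→7.5]: (9.19+7.80)/2 × 0.5 = 4.2475
  Sum = 224.9825 mcg/mL·hr
k_e = ln2 / t½ = 0.693147 / 2.12 = 0.3270 hr^-1
Extrapolated tail: C_last / k_e = 7.80 / 0.327 = 23.853
AUC_0→∞ = 224.9825 + 23.853 = 248.8355 mcg/mL·hr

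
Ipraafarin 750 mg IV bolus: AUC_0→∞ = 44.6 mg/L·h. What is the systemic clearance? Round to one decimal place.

CL = 16.8 L/h

CL = Dose_iv / AUC_0→∞
   = 750 / 44.6 = 16.8161 L/h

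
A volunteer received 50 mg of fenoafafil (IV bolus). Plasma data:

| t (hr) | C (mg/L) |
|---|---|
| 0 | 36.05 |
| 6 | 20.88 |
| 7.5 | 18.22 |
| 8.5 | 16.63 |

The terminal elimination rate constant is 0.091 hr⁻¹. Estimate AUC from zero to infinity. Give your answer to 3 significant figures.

AUC = 400 mg/L·hr

Trapezoidal AUC_0→8.5:
  [0→6]: (36.05+20.88)/2 × 6 = 170.79
  [6→7.5]: (20.88+18.22)/2 × 1.5 = 29.325
  [7.5→8.5]: (18.22+16.63)/2 × 1 = 17.425
  Sum = 217.54 mg/L·hr
Extrapolated tail: C_last / k_e = 16.63 / 0.091 = 182.747
AUC_0→∞ = 217.54 + 182.747 = 400.287 mg/L·hr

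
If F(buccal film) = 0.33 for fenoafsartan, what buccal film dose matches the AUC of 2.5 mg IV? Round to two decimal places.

For equal systemic exposure: F × D_ev = D_iv
D_ev = D_iv / F = 2.5 / 0.33 = 7.57576 mg

D_buccal = 7.58 mg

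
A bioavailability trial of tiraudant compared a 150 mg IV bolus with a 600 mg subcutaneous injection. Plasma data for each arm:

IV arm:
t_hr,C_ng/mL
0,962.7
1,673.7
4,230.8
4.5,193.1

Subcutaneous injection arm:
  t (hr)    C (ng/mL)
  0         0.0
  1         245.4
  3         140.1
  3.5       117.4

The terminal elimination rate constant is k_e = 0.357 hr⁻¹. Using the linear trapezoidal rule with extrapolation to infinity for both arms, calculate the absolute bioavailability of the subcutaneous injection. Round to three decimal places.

F = 0.080

Trapezoidal AUC_0→4.5 (IV):
  [0→1]: (962.7+673.7)/2 × 1 = 818.2
  [1→4]: (673.7+230.8)/2 × 3 = 1356.75
  [4→4.5]: (230.8+193.1)/2 × 0.5 = 105.975
  Sum = 2280.925 ng/mL·hr
IV tail: 193.1/0.357 = 540.896; AUC_iv,0→∞ = 2280.925 + 540.896 = 2821.821 ng/mL·hr
Trapezoidal AUC_0→3.5 (subcutaneous injection):
  [0→1]: (0.0+245.4)/2 × 1 = 122.7
  [1→3]: (245.4+140.1)/2 × 2 = 385.5
  [3→3.5]: (140.1+117.4)/2 × 0.5 = 64.375
  Sum = 572.575 ng/mL·hr
subcutaneous injection tail: 117.4/0.357 = 328.852; AUC_ev,0→∞ = 572.575 + 328.852 = 901.427 ng/mL·hr
F = (AUC_ev/D_ev)/(AUC_iv/D_iv) = (901.427/600)/(2821.821/150) = 1.50238/18.81214 = 0.0799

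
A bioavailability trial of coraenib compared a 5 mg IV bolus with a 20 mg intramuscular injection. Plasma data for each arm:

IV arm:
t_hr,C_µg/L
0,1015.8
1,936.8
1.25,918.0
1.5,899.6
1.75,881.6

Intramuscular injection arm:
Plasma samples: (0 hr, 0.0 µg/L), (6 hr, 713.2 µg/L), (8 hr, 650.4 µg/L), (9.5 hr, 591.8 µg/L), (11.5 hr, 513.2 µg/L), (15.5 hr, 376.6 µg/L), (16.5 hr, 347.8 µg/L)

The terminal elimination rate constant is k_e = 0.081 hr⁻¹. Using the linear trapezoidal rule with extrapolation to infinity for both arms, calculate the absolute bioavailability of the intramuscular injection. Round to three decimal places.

F = 0.239

Trapezoidal AUC_0→1.75 (IV):
  [0→1]: (1015.8+936.8)/2 × 1 = 976.3
  [1→1.25]: (936.8+918.0)/2 × 0.25 = 231.85
  [1.25→1.5]: (918.0+899.6)/2 × 0.25 = 227.2
  [1.5→1.75]: (899.6+881.6)/2 × 0.25 = 222.65
  Sum = 1658.0 µg/L·hr
IV tail: 881.6/0.081 = 10883.951; AUC_iv,0→∞ = 1658.0 + 10883.951 = 12541.951 µg/L·hr
Trapezoidal AUC_0→16.5 (intramuscular injection):
  [0→6]: (0.0+713.2)/2 × 6 = 2139.6
  [6→8]: (713.2+650.4)/2 × 2 = 1363.6
  [8→9.5]: (650.4+591.8)/2 × 1.5 = 931.65
  [9.5→11.5]: (591.8+513.2)/2 × 2 = 1105.0
  [11.5→15.5]: (513.2+376.6)/2 × 4 = 1779.6
  [15.5→16.5]: (376.6+347.8)/2 × 1 = 362.2
  Sum = 7681.65 µg/L·hr
intramuscular injection tail: 347.8/0.081 = 4293.827; AUC_ev,0→∞ = 7681.65 + 4293.827 = 11975.477 µg/L·hr
F = (AUC_ev/D_ev)/(AUC_iv/D_iv) = (11975.477/20)/(12541.951/5) = 598.77385/2508.3902 = 0.2387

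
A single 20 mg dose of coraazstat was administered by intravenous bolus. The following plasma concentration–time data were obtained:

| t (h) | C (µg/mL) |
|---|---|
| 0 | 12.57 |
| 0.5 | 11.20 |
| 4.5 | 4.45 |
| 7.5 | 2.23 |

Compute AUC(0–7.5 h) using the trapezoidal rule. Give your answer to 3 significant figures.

AUC = 47.3 µg/mL·h

Trapezoidal AUC_0→7.5:
  [0→0.5]: (12.57+11.20)/2 × 0.5 = 5.9425
  [0.5→4.5]: (11.20+4.45)/2 × 4 = 31.3
  [4.5→7.5]: (4.45+2.23)/2 × 3 = 10.02
  Sum = 47.2625 µg/mL·h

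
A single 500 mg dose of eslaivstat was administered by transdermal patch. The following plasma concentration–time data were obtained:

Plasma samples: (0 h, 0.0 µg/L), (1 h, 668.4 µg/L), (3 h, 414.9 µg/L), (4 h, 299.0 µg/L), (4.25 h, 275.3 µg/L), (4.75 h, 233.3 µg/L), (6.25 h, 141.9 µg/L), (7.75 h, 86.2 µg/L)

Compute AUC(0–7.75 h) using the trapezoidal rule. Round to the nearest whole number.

Trapezoidal AUC_0→7.75:
  [0→1]: (0.0+668.4)/2 × 1 = 334.2
  [1→3]: (668.4+414.9)/2 × 2 = 1083.3
  [3→4]: (414.9+299.0)/2 × 1 = 356.95
  [4→4.25]: (299.0+275.3)/2 × 0.25 = 71.7875
  [4.25→4.75]: (275.3+233.3)/2 × 0.5 = 127.15
  [4.75→6.25]: (233.3+141.9)/2 × 1.5 = 281.4
  [6.25→7.75]: (141.9+86.2)/2 × 1.5 = 171.075
  Sum = 2425.8625 µg/L·h

AUC = 2426 µg/L·h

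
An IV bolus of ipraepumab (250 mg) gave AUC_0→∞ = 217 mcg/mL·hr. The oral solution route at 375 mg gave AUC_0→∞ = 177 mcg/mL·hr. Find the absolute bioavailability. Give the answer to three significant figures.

F = (AUC_ev / D_ev) / (AUC_iv / D_iv)
  = (177/375) / (217/250)
  = 0.472 / 0.868 = 0.5438

F = 0.544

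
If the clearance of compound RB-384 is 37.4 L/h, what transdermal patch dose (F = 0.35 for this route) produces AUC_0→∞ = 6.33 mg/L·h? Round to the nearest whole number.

Dose = CL × AUC_0→∞ / F
     = 37.4 × 6.33 / 0.35 = 676.406 mg

Dose = 676 mg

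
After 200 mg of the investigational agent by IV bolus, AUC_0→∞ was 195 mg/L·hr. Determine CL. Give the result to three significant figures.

CL = 1.03 L/hr

CL = Dose_iv / AUC_0→∞
   = 200 / 195 = 1.02564 L/hr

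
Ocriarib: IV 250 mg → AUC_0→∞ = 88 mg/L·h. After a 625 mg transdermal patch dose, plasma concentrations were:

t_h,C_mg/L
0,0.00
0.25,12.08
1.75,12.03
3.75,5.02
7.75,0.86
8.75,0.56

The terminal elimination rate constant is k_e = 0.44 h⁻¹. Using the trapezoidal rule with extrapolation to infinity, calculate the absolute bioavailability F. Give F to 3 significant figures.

F = 0.229

Trapezoidal AUC_0→8.75 (transdermal patch):
  [0→0.25]: (0.00+12.08)/2 × 0.25 = 1.51
  [0.25→1.75]: (12.08+12.03)/2 × 1.5 = 18.0825
  [1.75→3.75]: (12.03+5.02)/2 × 2 = 17.05
  [3.75→7.75]: (5.02+0.86)/2 × 4 = 11.76
  [7.75→8.75]: (0.86+0.56)/2 × 1 = 0.71
  Sum = 49.1125 mg/L·h
Tail: C_last/k_e = 0.56/0.44 = 1.273
AUC_0→∞ (transdermal patch) = 49.1125 + 1.273 = 50.3855 mg/L·h
F = (AUC_ev/D_ev)/(AUC_iv/D_iv) = (50.3855/625)/(88/250) = 0.0806168/0.352 = 0.2290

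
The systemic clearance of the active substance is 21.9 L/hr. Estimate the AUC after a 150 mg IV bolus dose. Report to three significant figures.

AUC = 6.85 mg/L·hr

AUC_0→∞ = Dose_iv / CL
        = 150 / 21.9 = 6.84932 mg/L·hr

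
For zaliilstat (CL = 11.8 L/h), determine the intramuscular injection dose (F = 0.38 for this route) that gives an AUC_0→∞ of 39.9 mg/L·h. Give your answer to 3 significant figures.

Dose = CL × AUC_0→∞ / F
     = 11.8 × 39.9 / 0.38 = 1239 mg

Dose = 1240 mg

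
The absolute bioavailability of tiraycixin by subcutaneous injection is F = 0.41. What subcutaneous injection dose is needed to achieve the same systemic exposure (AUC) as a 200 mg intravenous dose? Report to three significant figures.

D_subcutaneous = 488 mg

For equal systemic exposure: F × D_ev = D_iv
D_ev = D_iv / F = 200 / 0.41 = 487.805 mg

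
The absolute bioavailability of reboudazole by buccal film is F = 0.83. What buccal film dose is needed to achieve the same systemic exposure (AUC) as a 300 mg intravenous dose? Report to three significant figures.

For equal systemic exposure: F × D_ev = D_iv
D_ev = D_iv / F = 300 / 0.83 = 361.446 mg

D_buccal = 361 mg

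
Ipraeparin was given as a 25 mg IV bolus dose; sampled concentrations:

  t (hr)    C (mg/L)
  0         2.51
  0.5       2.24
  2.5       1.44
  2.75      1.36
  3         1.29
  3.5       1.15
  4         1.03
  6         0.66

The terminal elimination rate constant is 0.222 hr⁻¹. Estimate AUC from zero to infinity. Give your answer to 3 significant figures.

AUC = 11.4 mg/L·hr

Trapezoidal AUC_0→6:
  [0→0.5]: (2.51+2.24)/2 × 0.5 = 1.1875
  [0.5→2.5]: (2.24+1.44)/2 × 2 = 3.68
  [2.5→2.75]: (1.44+1.36)/2 × 0.25 = 0.35
  [2.75→3]: (1.36+1.29)/2 × 0.25 = 0.33125
  [3→3.5]: (1.29+1.15)/2 × 0.5 = 0.61
  [3.5→4]: (1.15+1.03)/2 × 0.5 = 0.545
  [4→6]: (1.03+0.66)/2 × 2 = 1.69
  Sum = 8.39375 mg/L·hr
Extrapolated tail: C_last / k_e = 0.66 / 0.222 = 2.973
AUC_0→∞ = 8.39375 + 2.973 = 11.36675 mg/L·hr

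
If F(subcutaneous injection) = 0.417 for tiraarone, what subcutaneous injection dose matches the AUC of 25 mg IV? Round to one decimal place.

For equal systemic exposure: F × D_ev = D_iv
D_ev = D_iv / F = 25 / 0.417 = 59.952 mg

D_subcutaneous = 60.0 mg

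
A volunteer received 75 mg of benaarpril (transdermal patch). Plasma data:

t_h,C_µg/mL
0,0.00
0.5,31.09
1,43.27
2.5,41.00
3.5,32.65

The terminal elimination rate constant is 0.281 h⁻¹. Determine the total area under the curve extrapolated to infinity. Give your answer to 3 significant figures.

Trapezoidal AUC_0→3.5:
  [0→0.5]: (0.00+31.09)/2 × 0.5 = 7.7725
  [0.5→1]: (31.09+43.27)/2 × 0.5 = 18.59
  [1→2.5]: (43.27+41.00)/2 × 1.5 = 63.2025
  [2.5→3.5]: (41.00+32.65)/2 × 1 = 36.825
  Sum = 126.39 µg/mL·h
Extrapolated tail: C_last / k_e = 32.65 / 0.281 = 116.192
AUC_0→∞ = 126.39 + 116.192 = 242.582 µg/mL·h

AUC = 243 µg/mL·h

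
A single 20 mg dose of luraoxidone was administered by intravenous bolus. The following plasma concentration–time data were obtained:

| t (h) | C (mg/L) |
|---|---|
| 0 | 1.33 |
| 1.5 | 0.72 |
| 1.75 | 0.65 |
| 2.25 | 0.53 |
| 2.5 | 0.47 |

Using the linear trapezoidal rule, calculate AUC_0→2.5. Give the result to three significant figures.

Trapezoidal AUC_0→2.5:
  [0→1.5]: (1.33+0.72)/2 × 1.5 = 1.5375
  [1.5→1.75]: (0.72+0.65)/2 × 0.25 = 0.17125
  [1.75→2.25]: (0.65+0.53)/2 × 0.5 = 0.295
  [2.25→2.5]: (0.53+0.47)/2 × 0.25 = 0.125
  Sum = 2.12875 mg/L·h

AUC = 2.13 mg/L·h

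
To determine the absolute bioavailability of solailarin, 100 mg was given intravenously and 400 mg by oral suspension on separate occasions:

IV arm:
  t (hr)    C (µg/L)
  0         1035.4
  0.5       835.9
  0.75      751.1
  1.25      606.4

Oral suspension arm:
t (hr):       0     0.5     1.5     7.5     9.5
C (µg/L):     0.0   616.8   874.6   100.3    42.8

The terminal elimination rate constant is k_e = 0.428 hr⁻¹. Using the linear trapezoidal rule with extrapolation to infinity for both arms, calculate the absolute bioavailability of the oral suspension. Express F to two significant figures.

F = 0.42

Trapezoidal AUC_0→1.25 (IV):
  [0→0.5]: (1035.4+835.9)/2 × 0.5 = 467.825
  [0.5→0.75]: (835.9+751.1)/2 × 0.25 = 198.375
  [0.75→1.25]: (751.1+606.4)/2 × 0.5 = 339.375
  Sum = 1005.575 µg/L·hr
IV tail: 606.4/0.428 = 1416.822; AUC_iv,0→∞ = 1005.575 + 1416.822 = 2422.397 µg/L·hr
Trapezoidal AUC_0→9.5 (oral suspension):
  [0→0.5]: (0.0+616.8)/2 × 0.5 = 154.2
  [0.5→1.5]: (616.8+874.6)/2 × 1 = 745.7
  [1.5→7.5]: (874.6+100.3)/2 × 6 = 2924.7
  [7.5→9.5]: (100.3+42.8)/2 × 2 = 143.1
  Sum = 3967.7 µg/L·hr
oral suspension tail: 42.8/0.428 = 100.000; AUC_ev,0→∞ = 3967.7 + 100.000 = 4067.7 µg/L·hr
F = (AUC_ev/D_ev)/(AUC_iv/D_iv) = (4067.7/400)/(2422.397/100) = 10.16925/24.22397 = 0.4198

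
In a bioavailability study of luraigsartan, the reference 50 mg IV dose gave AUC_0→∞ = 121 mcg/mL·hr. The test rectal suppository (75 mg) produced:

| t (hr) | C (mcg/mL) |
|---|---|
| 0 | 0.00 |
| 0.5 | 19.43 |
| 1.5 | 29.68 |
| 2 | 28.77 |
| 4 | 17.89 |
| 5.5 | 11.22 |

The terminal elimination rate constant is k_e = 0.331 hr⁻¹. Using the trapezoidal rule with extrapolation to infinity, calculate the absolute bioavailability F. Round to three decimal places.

F = 0.807

Trapezoidal AUC_0→5.5 (rectal suppository):
  [0→0.5]: (0.00+19.43)/2 × 0.5 = 4.8575
  [0.5→1.5]: (19.43+29.68)/2 × 1 = 24.555
  [1.5→2]: (29.68+28.77)/2 × 0.5 = 14.6125
  [2→4]: (28.77+17.89)/2 × 2 = 46.66
  [4→5.5]: (17.89+11.22)/2 × 1.5 = 21.8325
  Sum = 112.5175 mcg/mL·hr
Tail: C_last/k_e = 11.22/0.331 = 33.897
AUC_0→∞ (rectal suppository) = 112.5175 + 33.897 = 146.4145 mcg/mL·hr
F = (AUC_ev/D_ev)/(AUC_iv/D_iv) = (146.4145/75)/(121/50) = 1.95219/2.42 = 0.8067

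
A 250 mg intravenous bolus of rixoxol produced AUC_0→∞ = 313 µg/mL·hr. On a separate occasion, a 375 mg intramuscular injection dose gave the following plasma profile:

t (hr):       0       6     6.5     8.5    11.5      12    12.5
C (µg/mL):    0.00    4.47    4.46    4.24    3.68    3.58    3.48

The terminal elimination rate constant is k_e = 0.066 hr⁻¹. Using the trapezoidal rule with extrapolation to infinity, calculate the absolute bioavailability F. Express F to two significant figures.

F = 0.20

Trapezoidal AUC_0→12.5 (intramuscular injection):
  [0→6]: (0.00+4.47)/2 × 6 = 13.41
  [6→6.5]: (4.47+4.46)/2 × 0.5 = 2.2325
  [6.5→8.5]: (4.46+4.24)/2 × 2 = 8.7
  [8.5→11.5]: (4.24+3.68)/2 × 3 = 11.88
  [11.5→12]: (3.68+3.58)/2 × 0.5 = 1.815
  [12→12.5]: (3.58+3.48)/2 × 0.5 = 1.765
  Sum = 39.8025 µg/mL·hr
Tail: C_last/k_e = 3.48/0.066 = 52.727
AUC_0→∞ (intramuscular injection) = 39.8025 + 52.727 = 92.5295 µg/mL·hr
F = (AUC_ev/D_ev)/(AUC_iv/D_iv) = (92.5295/375)/(313/250) = 0.246745/1.252 = 0.1971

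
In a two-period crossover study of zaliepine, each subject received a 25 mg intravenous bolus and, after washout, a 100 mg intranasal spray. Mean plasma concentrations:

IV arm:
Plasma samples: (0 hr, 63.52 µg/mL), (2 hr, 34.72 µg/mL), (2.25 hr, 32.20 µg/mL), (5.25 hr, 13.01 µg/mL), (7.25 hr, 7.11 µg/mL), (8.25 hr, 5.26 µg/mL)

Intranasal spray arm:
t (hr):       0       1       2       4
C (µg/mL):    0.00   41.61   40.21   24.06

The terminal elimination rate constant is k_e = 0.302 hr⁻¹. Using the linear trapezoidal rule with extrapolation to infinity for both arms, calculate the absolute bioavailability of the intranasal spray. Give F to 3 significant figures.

F = 0.236

Trapezoidal AUC_0→8.25 (IV):
  [0→2]: (63.52+34.72)/2 × 2 = 98.24
  [2→2.25]: (34.72+32.20)/2 × 0.25 = 8.365
  [2.25→5.25]: (32.20+13.01)/2 × 3 = 67.815
  [5.25→7.25]: (13.01+7.11)/2 × 2 = 20.12
  [7.25→8.25]: (7.11+5.26)/2 × 1 = 6.185
  Sum = 200.725 µg/mL·hr
IV tail: 5.26/0.302 = 17.417; AUC_iv,0→∞ = 200.725 + 17.417 = 218.142 µg/mL·hr
Trapezoidal AUC_0→4 (intranasal spray):
  [0→1]: (0.00+41.61)/2 × 1 = 20.805
  [1→2]: (41.61+40.21)/2 × 1 = 40.91
  [2→4]: (40.21+24.06)/2 × 2 = 64.27
  Sum = 125.985 µg/mL·hr
intranasal spray tail: 24.06/0.302 = 79.669; AUC_ev,0→∞ = 125.985 + 79.669 = 205.654 µg/mL·hr
F = (AUC_ev/D_ev)/(AUC_iv/D_iv) = (205.654/100)/(218.142/25) = 2.05654/8.72568 = 0.2357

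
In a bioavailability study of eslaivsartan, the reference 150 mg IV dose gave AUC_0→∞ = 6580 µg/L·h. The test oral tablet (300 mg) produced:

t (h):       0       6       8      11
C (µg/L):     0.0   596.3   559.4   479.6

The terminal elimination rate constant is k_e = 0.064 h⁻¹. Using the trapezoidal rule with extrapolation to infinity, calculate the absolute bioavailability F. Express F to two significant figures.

F = 0.91

Trapezoidal AUC_0→11 (oral tablet):
  [0→6]: (0.0+596.3)/2 × 6 = 1788.9
  [6→8]: (596.3+559.4)/2 × 2 = 1155.7
  [8→11]: (559.4+479.6)/2 × 3 = 1558.5
  Sum = 4503.1 µg/L·h
Tail: C_last/k_e = 479.6/0.064 = 7493.750
AUC_0→∞ (oral tablet) = 4503.1 + 7493.750 = 11996.85 µg/L·h
F = (AUC_ev/D_ev)/(AUC_iv/D_iv) = (11996.85/300)/(6580/150) = 39.9895/43.8667 = 0.9116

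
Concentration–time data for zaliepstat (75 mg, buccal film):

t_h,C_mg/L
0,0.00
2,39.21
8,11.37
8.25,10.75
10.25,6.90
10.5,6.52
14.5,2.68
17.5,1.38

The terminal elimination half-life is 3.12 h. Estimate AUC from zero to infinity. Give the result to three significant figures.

Trapezoidal AUC_0→17.5:
  [0→2]: (0.00+39.21)/2 × 2 = 39.21
  [2→8]: (39.21+11.37)/2 × 6 = 151.74
  [8→8.25]: (11.37+10.75)/2 × 0.25 = 2.765
  [8.25→10.25]: (10.75+6.90)/2 × 2 = 17.65
  [10.25→10.5]: (6.90+6.52)/2 × 0.25 = 1.6775
  [10.5→14.5]: (6.52+2.68)/2 × 4 = 18.4
  [14.5→17.5]: (2.68+1.38)/2 × 3 = 6.09
  Sum = 237.5325 mg/L·h
k_e = ln2 / t½ = 0.693147 / 3.12 = 0.2222 h^-1
Extrapolated tail: C_last / k_e = 1.38 / 0.2222 = 6.211
AUC_0→∞ = 237.5325 + 6.211 = 243.7435 mg/L·h

AUC = 244 mg/L·h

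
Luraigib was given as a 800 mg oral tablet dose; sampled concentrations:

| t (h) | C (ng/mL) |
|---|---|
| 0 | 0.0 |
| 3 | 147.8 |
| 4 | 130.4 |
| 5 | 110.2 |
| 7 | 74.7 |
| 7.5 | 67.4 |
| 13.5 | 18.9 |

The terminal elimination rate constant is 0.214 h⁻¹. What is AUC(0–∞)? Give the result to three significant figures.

AUC = 1050 ng/mL·h

Trapezoidal AUC_0→13.5:
  [0→3]: (0.0+147.8)/2 × 3 = 221.7
  [3→4]: (147.8+130.4)/2 × 1 = 139.1
  [4→5]: (130.4+110.2)/2 × 1 = 120.3
  [5→7]: (110.2+74.7)/2 × 2 = 184.9
  [7→7.5]: (74.7+67.4)/2 × 0.5 = 35.525
  [7.5→13.5]: (67.4+18.9)/2 × 6 = 258.9
  Sum = 960.425 ng/mL·h
Extrapolated tail: C_last / k_e = 18.9 / 0.214 = 88.318
AUC_0→∞ = 960.425 + 88.318 = 1048.743 ng/mL·h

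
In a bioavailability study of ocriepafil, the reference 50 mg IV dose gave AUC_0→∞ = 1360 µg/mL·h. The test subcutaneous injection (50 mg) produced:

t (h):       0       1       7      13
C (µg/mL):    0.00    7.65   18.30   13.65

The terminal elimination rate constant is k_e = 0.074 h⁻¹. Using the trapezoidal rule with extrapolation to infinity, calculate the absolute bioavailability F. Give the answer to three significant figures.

F = 0.266

Trapezoidal AUC_0→13 (subcutaneous injection):
  [0→1]: (0.00+7.65)/2 × 1 = 3.825
  [1→7]: (7.65+18.30)/2 × 6 = 77.85
  [7→13]: (18.30+13.65)/2 × 6 = 95.85
  Sum = 177.525 µg/mL·h
Tail: C_last/k_e = 13.65/0.074 = 184.459
AUC_0→∞ (subcutaneous injection) = 177.525 + 184.459 = 361.984 µg/mL·h
F = (AUC_ev/D_ev)/(AUC_iv/D_iv) = (361.984/50)/(1360/50) = 7.23968/27.2 = 0.2662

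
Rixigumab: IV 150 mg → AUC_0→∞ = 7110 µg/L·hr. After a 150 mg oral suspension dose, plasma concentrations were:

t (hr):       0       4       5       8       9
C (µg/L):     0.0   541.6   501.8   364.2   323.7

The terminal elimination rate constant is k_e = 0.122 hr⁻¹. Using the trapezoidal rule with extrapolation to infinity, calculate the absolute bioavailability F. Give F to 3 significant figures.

F = 0.830

Trapezoidal AUC_0→9 (oral suspension):
  [0→4]: (0.0+541.6)/2 × 4 = 1083.2
  [4→5]: (541.6+501.8)/2 × 1 = 521.7
  [5→8]: (501.8+364.2)/2 × 3 = 1299.0
  [8→9]: (364.2+323.7)/2 × 1 = 343.95
  Sum = 3247.85 µg/L·hr
Tail: C_last/k_e = 323.7/0.122 = 2653.279
AUC_0→∞ (oral suspension) = 3247.85 + 2653.279 = 5901.129 µg/L·hr
F = (AUC_ev/D_ev)/(AUC_iv/D_iv) = (5901.129/150)/(7110/150) = 39.34086/47.4 = 0.8300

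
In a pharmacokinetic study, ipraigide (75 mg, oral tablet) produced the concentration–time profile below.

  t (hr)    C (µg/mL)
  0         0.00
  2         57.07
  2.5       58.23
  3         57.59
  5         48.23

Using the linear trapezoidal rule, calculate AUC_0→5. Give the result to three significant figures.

AUC = 221 µg/mL·hr

Trapezoidal AUC_0→5:
  [0→2]: (0.00+57.07)/2 × 2 = 57.07
  [2→2.5]: (57.07+58.23)/2 × 0.5 = 28.825
  [2.5→3]: (58.23+57.59)/2 × 0.5 = 28.955
  [3→5]: (57.59+48.23)/2 × 2 = 105.82
  Sum = 220.67 µg/mL·hr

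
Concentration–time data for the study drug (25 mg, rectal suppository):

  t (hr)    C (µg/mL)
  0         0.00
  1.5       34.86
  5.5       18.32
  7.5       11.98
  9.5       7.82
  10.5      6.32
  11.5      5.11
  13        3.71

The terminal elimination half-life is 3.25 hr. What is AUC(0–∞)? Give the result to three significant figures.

Trapezoidal AUC_0→13:
  [0→1.5]: (0.00+34.86)/2 × 1.5 = 26.145
  [1.5→5.5]: (34.86+18.32)/2 × 4 = 106.36
  [5.5→7.5]: (18.32+11.98)/2 × 2 = 30.3
  [7.5→9.5]: (11.98+7.82)/2 × 2 = 19.8
  [9.5→10.5]: (7.82+6.32)/2 × 1 = 7.07
  [10.5→11.5]: (6.32+5.11)/2 × 1 = 5.715
  [11.5→13]: (5.11+3.71)/2 × 1.5 = 6.615
  Sum = 202.005 µg/mL·hr
k_e = ln2 / t½ = 0.693147 / 3.25 = 0.2133 hr^-1
Extrapolated tail: C_last / k_e = 3.71 / 0.2133 = 17.393
AUC_0→∞ = 202.005 + 17.393 = 219.398 µg/mL·hr

AUC = 219 µg/mL·hr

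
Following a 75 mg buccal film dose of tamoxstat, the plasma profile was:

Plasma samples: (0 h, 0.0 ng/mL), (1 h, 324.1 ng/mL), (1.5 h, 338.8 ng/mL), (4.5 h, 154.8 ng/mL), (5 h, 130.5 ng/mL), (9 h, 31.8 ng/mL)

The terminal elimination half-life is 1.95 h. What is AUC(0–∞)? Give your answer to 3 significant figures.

Trapezoidal AUC_0→9:
  [0→1]: (0.0+324.1)/2 × 1 = 162.05
  [1→1.5]: (324.1+338.8)/2 × 0.5 = 165.725
  [1.5→4.5]: (338.8+154.8)/2 × 3 = 740.4
  [4.5→5]: (154.8+130.5)/2 × 0.5 = 71.325
  [5→9]: (130.5+31.8)/2 × 4 = 324.6
  Sum = 1464.1 ng/mL·h
k_e = ln2 / t½ = 0.693147 / 1.95 = 0.3555 h^-1
Extrapolated tail: C_last / k_e = 31.8 / 0.3555 = 89.451
AUC_0→∞ = 1464.1 + 89.451 = 1553.551 ng/mL·h

AUC = 1550 ng/mL·h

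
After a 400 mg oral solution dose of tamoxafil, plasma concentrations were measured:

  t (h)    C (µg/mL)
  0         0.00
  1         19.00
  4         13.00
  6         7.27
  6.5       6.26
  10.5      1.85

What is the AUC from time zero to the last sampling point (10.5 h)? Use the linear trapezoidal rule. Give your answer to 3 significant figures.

Trapezoidal AUC_0→10.5:
  [0→1]: (0.00+19.00)/2 × 1 = 9.5
  [1→4]: (19.00+13.00)/2 × 3 = 48.0
  [4→6]: (13.00+7.27)/2 × 2 = 20.27
  [6→6.5]: (7.27+6.26)/2 × 0.5 = 3.3825
  [6.5→10.5]: (6.26+1.85)/2 × 4 = 16.22
  Sum = 97.3725 µg/mL·h

AUC = 97.4 µg/mL·h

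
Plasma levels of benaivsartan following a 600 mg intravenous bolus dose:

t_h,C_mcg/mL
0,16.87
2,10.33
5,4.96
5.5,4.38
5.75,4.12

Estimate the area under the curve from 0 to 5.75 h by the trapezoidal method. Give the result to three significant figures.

AUC = 53.5 mcg/mL·h

Trapezoidal AUC_0→5.75:
  [0→2]: (16.87+10.33)/2 × 2 = 27.2
  [2→5]: (10.33+4.96)/2 × 3 = 22.935
  [5→5.5]: (4.96+4.38)/2 × 0.5 = 2.335
  [5.5→5.75]: (4.38+4.12)/2 × 0.25 = 1.0625
  Sum = 53.5325 mcg/mL·h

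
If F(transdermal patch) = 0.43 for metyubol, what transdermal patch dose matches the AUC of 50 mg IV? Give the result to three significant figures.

D_transdermal = 116 mg

For equal systemic exposure: F × D_ev = D_iv
D_ev = D_iv / F = 50 / 0.43 = 116.279 mg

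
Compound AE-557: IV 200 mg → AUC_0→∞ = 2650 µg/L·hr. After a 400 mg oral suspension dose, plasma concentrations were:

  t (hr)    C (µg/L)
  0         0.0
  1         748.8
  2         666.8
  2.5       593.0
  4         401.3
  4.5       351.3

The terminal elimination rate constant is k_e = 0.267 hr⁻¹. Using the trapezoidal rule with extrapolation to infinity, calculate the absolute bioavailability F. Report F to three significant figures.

Trapezoidal AUC_0→4.5 (oral suspension):
  [0→1]: (0.0+748.8)/2 × 1 = 374.4
  [1→2]: (748.8+666.8)/2 × 1 = 707.8
  [2→2.5]: (666.8+593.0)/2 × 0.5 = 314.95
  [2.5→4]: (593.0+401.3)/2 × 1.5 = 745.725
  [4→4.5]: (401.3+351.3)/2 × 0.5 = 188.15
  Sum = 2331.025 µg/L·hr
Tail: C_last/k_e = 351.3/0.267 = 1315.730
AUC_0→∞ (oral suspension) = 2331.025 + 1315.730 = 3646.755 µg/L·hr
F = (AUC_ev/D_ev)/(AUC_iv/D_iv) = (3646.755/400)/(2650/200) = 9.1168875/13.25 = 0.6881

F = 0.688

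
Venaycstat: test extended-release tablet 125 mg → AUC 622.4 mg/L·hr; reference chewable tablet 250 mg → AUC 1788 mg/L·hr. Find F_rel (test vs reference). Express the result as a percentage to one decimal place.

F_rel = 69.6%

F_rel = (AUC_test/D_test) / (AUC_ref/D_ref)
      = (622.4/125) / (1788/250)
      = 4.9792 / 7.152 = 0.6962 = 69.62%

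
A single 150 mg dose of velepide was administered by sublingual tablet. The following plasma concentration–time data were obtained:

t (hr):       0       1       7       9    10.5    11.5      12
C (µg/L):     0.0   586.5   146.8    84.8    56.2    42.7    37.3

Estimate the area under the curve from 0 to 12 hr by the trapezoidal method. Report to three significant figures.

Trapezoidal AUC_0→12:
  [0→1]: (0.0+586.5)/2 × 1 = 293.25
  [1→7]: (586.5+146.8)/2 × 6 = 2199.9
  [7→9]: (146.8+84.8)/2 × 2 = 231.6
  [9→10.5]: (84.8+56.2)/2 × 1.5 = 105.75
  [10.5→11.5]: (56.2+42.7)/2 × 1 = 49.45
  [11.5→12]: (42.7+37.3)/2 × 0.5 = 20.0
  Sum = 2899.95 µg/L·hr

AUC = 2900 µg/L·hr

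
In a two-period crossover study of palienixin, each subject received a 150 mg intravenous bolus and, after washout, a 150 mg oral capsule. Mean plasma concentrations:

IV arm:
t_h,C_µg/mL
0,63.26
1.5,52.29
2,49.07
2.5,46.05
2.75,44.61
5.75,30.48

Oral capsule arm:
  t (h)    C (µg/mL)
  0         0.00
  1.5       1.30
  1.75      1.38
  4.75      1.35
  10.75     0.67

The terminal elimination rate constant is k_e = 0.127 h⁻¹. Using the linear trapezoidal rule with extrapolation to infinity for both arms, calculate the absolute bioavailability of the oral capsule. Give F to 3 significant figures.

Trapezoidal AUC_0→5.75 (IV):
  [0→1.5]: (63.26+52.29)/2 × 1.5 = 86.6625
  [1.5→2]: (52.29+49.07)/2 × 0.5 = 25.34
  [2→2.5]: (49.07+46.05)/2 × 0.5 = 23.78
  [2.5→2.75]: (46.05+44.61)/2 × 0.25 = 11.3325
  [2.75→5.75]: (44.61+30.48)/2 × 3 = 112.635
  Sum = 259.75 µg/mL·h
IV tail: 30.48/0.127 = 240.000; AUC_iv,0→∞ = 259.75 + 240.000 = 499.75 µg/mL·h
Trapezoidal AUC_0→10.75 (oral capsule):
  [0→1.5]: (0.00+1.30)/2 × 1.5 = 0.975
  [1.5→1.75]: (1.30+1.38)/2 × 0.25 = 0.335
  [1.75→4.75]: (1.38+1.35)/2 × 3 = 4.095
  [4.75→10.75]: (1.35+0.67)/2 × 6 = 6.06
  Sum = 11.465 µg/mL·h
oral capsule tail: 0.67/0.127 = 5.276; AUC_ev,0→∞ = 11.465 + 5.276 = 16.741 µg/mL·h
F = (AUC_ev/D_ev)/(AUC_iv/D_iv) = (16.741/150)/(499.75/150) = 0.111607/3.33167 = 0.0335

F = 0.0335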